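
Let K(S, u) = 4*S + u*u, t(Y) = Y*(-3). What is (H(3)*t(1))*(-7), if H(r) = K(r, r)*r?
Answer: 1323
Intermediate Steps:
t(Y) = -3*Y
K(S, u) = u**2 + 4*S (K(S, u) = 4*S + u**2 = u**2 + 4*S)
H(r) = r*(r**2 + 4*r) (H(r) = (r**2 + 4*r)*r = r*(r**2 + 4*r))
(H(3)*t(1))*(-7) = ((3**2*(4 + 3))*(-3*1))*(-7) = ((9*7)*(-3))*(-7) = (63*(-3))*(-7) = -189*(-7) = 1323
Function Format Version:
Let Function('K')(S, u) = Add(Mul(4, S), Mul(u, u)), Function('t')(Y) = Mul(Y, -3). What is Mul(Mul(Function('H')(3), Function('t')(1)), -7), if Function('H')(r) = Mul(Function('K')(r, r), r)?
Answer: 1323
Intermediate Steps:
Function('t')(Y) = Mul(-3, Y)
Function('K')(S, u) = Add(Pow(u, 2), Mul(4, S)) (Function('K')(S, u) = Add(Mul(4, S), Pow(u, 2)) = Add(Pow(u, 2), Mul(4, S)))
Function('H')(r) = Mul(r, Add(Pow(r, 2), Mul(4, r))) (Function('H')(r) = Mul(Add(Pow(r, 2), Mul(4, r)), r) = Mul(r, Add(Pow(r, 2), Mul(4, r))))
Mul(Mul(Function('H')(3), Function('t')(1)), -7) = Mul(Mul(Mul(Pow(3, 2), Add(4, 3)), Mul(-3, 1)), -7) = Mul(Mul(Mul(9, 7), -3), -7) = Mul(Mul(63, -3), -7) = Mul(-189, -7) = 1323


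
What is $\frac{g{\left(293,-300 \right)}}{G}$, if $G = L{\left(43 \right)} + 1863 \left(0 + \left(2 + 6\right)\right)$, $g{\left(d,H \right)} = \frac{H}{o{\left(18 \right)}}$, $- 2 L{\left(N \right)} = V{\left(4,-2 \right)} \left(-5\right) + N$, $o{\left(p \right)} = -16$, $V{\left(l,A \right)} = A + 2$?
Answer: $\frac{15}{11906} \approx 0.0012599$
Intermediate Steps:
$V{\left(l,A \right)} = 2 + A$
$L{\left(N \right)} = - \frac{N}{2}$ ($L{\left(N \right)} = - \frac{\left(2 - 2\right) \left(-5\right) + N}{2} = - \frac{0 \left(-5\right) + N}{2} = - \frac{0 + N}{2} = - \frac{N}{2}$)
$g{\left(d,H \right)} = - \frac{H}{16}$ ($g{\left(d,H \right)} = \frac{H}{-16} = H \left(- \frac{1}{16}\right) = - \frac{H}{16}$)
$G = \frac{29765}{2}$ ($G = \left(- \frac{1}{2}\right) 43 + 1863 \left(0 + \left(2 + 6\right)\right) = - \frac{43}{2} + 1863 \left(0 + 8\right) = - \frac{43}{2} + 1863 \cdot 8 = - \frac{43}{2} + 14904 = \frac{29765}{2} \approx 14883.0$)
$\frac{g{\left(293,-300 \right)}}{G} = \frac{\left(- \frac{1}{16}\right) \left(-300\right)}{\frac{29765}{2}} = \frac{75}{4} \cdot \frac{2}{29765} = \frac{15}{11906}$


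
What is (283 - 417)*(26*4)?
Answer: -13936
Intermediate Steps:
(283 - 417)*(26*4) = -134*104 = -13936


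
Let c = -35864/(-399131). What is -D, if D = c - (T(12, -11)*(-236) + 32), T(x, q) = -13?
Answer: 1237270236/399131 ≈ 3099.9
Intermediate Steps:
c = 35864/399131 (c = -35864*(-1/399131) = 35864/399131 ≈ 0.089855)
D = -1237270236/399131 (D = 35864/399131 - (-13*(-236) + 32) = 35864/399131 - (3068 + 32) = 35864/399131 - 1*3100 = 35864/399131 - 3100 = -1237270236/399131 ≈ -3099.9)
-D = -1*(-1237270236/399131) = 1237270236/399131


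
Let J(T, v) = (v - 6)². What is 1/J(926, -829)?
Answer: 1/697225 ≈ 1.4343e-6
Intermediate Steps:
J(T, v) = (-6 + v)²
1/J(926, -829) = 1/((-6 - 829)²) = 1/((-835)²) = 1/697225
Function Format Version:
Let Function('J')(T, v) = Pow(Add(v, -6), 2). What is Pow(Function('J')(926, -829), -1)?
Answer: Rational(1, 697225) ≈ 1.4343e-6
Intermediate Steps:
Function('J')(T, v) = Pow(Add(-6, v), 2)
Pow(Function('J')(926, -829), -1) = Pow(Pow(Add(-6, -829), 2), -1) = Pow(Pow(-835, 2), -1) = Pow(697225, -1) = Rational(1, 697225)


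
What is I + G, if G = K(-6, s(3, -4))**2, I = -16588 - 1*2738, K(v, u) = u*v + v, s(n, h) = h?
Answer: -19002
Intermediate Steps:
K(v, u) = v + u*v
I = -19326 (I = -16588 - 2738 = -19326)
G = 324 (G = (-6*(1 - 4))**2 = (-6*(-3))**2 = 18**2 = 324)
I + G = -19326 + 324 = -19002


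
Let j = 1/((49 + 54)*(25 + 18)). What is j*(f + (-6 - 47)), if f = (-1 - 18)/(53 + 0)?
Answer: -2828/234737 ≈ -0.012048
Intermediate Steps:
f = -19/53 ≈ -0.35849
j = 1/4429 (j = 1/(103*43) = 1/4429 ≈ 0.00022578)
j*(f + (-6 - 47)) = (-19/53 + (-6 - 47))/4429 = (-19/53 - 53)/4429 = (1/4429)*(-2828/53) = -2828/234737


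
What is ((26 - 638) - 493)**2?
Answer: 1221025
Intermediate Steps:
((26 - 638) - 493)**2 = (-612 - 493)**2 = (-1105)**2 = 1221025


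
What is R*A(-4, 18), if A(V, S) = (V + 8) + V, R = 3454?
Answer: 0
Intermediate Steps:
A(V, S) = 8 + 2*V (A(V, S) = (8 + V) + V = 8 + 2*V)
R*A(-4, 18) = 3454*(8 + 2*(-4)) = 3454*(8 - 8) = 3454*0 = 0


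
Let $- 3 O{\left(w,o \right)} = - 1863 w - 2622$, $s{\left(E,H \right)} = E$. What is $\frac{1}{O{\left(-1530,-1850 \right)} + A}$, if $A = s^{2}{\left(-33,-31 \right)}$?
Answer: $- \frac{1}{948167} \approx -1.0547 \cdot 10^{-6}$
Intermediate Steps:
$O{\left(w,o \right)} = 874 + 621 w$ ($O{\left(w,o \right)} = - \frac{- 1863 w - 2622}{3} = - \frac{-2622 - 1863 w}{3} = 874 + 621 w$)
$A = 1089$ ($A = \left(-33\right)^{2} = 1089$)
$\frac{1}{O{\left(-1530,-1850 \right)} + A} = \frac{1}{\left(874 + 621 \left(-1530\right)\right) + 1089} = \frac{1}{\left(874 - 950130\right) + 1089} = \frac{1}{-949256 + 1089} = \frac{1}{-948167} = - \frac{1}{948167}$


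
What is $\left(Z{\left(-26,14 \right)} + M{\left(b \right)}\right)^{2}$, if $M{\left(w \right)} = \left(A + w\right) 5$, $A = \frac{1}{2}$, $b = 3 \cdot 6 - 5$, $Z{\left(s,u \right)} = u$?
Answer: $\frac{26569}{4} \approx 6642.3$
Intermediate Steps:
$b = 13$ ($b = 18 - 5 = 13$)
$A = \frac{1}{2} \approx 0.5$
$M{\left(w \right)} = \frac{5}{2} + 5 w$ ($M{\left(w \right)} = \left(\frac{1}{2} + w\right) 5 = \frac{5}{2} + 5 w$)
$\left(Z{\left(-26,14 \right)} + M{\left(b \right)}\right)^{2} = \left(14 + \left(\frac{5}{2} + 5 \cdot 13\right)\right)^{2} = \left(14 + \left(\frac{5}{2} + 65\right)\right)^{2} = \left(14 + \frac{135}{2}\right)^{2} = \left(\frac{163}{2}\right)^{2} = \frac{26569}{4}$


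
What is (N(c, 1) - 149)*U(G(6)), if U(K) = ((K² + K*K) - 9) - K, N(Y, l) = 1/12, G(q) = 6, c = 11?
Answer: -33953/4 ≈ -8488.3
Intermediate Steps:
N(Y, l) = 1/12
U(K) = -9 - K + 2*K² (U(K) = ((K² + K²) - 9) - K = (2*K² - 9) - K = (-9 + 2*K²) - K = -9 - K + 2*K²)
(N(c, 1) - 149)*U(G(6)) = (1/12 - 149)*(-9 - 1*6 + 2*6²) = -1787*(-9 - 6 + 2*36)/12 = -1787*(-9 - 6 + 72)/12 = -1787/12*57 = -33953/4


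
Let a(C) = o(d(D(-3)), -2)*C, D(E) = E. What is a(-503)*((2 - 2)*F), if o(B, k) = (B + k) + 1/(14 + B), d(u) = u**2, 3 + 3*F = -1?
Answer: 0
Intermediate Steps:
F = -4/3 (F = -1 + (1/3)*(-1) = -1 - 1/3 = -4/3 ≈ -1.3333)
o(B, k) = B + k + 1/(14 + B)
a(C) = 162*C/23 (a(C) = ((1 + ((-3)**2)**2 + 14*(-3)**2 + 14*(-2) + (-3)**2*(-2))/(14 + (-3)**2))*C = ((1 + 9**2 + 14*9 - 28 + 9*(-2))/(14 + 9))*C = ((1 + 81 + 126 - 28 - 18)/23)*C = ((1/23)*162)*C = 162*C/23)
a(-503)*((2 - 2)*F) = ((162/23)*(-503))*((2 - 2)*(-4/3)) = -0*(-4)/3 = -81486/23*0 = 0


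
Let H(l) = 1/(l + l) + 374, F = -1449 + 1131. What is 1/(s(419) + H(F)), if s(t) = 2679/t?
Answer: 266484/101368441 ≈ 0.0026289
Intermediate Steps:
F = -318
H(l) = 374 + 1/(2*l) (H(l) = 1/(2*l) + 374 = 374 + 1/(2*l))
1/(s(419) + H(F)) = 1/(2679/419 + (374 + (½)/(-318))) = 1/(2679*(1/419) + (374 + (½)*(-1/318))) = 1/(2679/419 + (374 - 1/636)) = 1/(2679/419 + 237863/636) = 1/(101368441/266484) = 266484/101368441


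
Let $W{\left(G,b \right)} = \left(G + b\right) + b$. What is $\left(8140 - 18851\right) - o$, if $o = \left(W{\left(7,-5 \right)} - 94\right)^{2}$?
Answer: $-20120$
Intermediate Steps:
$W{\left(G,b \right)} = G + 2 b$
$o = 9409$ ($o = \left(\left(7 + 2 \left(-5\right)\right) - 94\right)^{2} = \left(\left(7 - 10\right) - 94\right)^{2} = \left(-3 - 94\right)^{2} = \left(-97\right)^{2} = 9409$)
$\left(8140 - 18851\right) - o = \left(8140 - 18851\right) - 9409 = -10711 - 9409 = -20120$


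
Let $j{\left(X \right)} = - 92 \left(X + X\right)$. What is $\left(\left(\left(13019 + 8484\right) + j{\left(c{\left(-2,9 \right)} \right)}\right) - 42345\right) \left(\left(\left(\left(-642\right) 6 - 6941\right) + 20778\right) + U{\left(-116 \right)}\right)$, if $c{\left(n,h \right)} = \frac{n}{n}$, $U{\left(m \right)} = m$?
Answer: $-207505594$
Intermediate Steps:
$c{\left(n,h \right)} = 1$
$j{\left(X \right)} = - 184 X$ ($j{\left(X \right)} = - 92 \cdot 2 X = - 184 X$)
$\left(\left(\left(13019 + 8484\right) + j{\left(c{\left(-2,9 \right)} \right)}\right) - 42345\right) \left(\left(\left(\left(-642\right) 6 - 6941\right) + 20778\right) + U{\left(-116 \right)}\right) = \left(\left(\left(13019 + 8484\right) - 184\right) - 42345\right) \left(\left(\left(\left(-642\right) 6 - 6941\right) + 20778\right) - 116\right) = \left(\left(21503 - 184\right) - 42345\right) \left(\left(\left(-3852 - 6941\right) + 20778\right) - 116\right) = \left(21319 - 42345\right) \left(\left(-10793 + 20778\right) - 116\right) = - 21026 \left(9985 - 116\right) = \left(-21026\right) 9869 = -207505594$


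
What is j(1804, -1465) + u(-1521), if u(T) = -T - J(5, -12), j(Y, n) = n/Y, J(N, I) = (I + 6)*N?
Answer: 2796539/1804 ≈ 1550.2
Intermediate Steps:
J(N, I) = N*(6 + I) (J(N, I) = (6 + I)*N = N*(6 + I))
u(T) = 30 - T (u(T) = -T - 5*(6 - 12) = -T - 5*(-6) = -T - 1*(-30) = -T + 30 = 30 - T)
j(1804, -1465) + u(-1521) = -1465/1804 + (30 - 1*(-1521)) = -1465*1/1804 + (30 + 1521) = -1465/1804 + 1551 = 2796539/1804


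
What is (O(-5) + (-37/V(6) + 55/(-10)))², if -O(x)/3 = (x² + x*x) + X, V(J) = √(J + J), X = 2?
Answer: 78589/3 + 11951*√3/6 ≈ 29646.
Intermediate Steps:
V(J) = √2*√J (V(J) = √(2*J) = √2*√J)
O(x) = -6 - 6*x² (O(x) = -3*((x² + x*x) + 2) = -3*((x² + x²) + 2) = -3*(2*x² + 2) = -3*(2 + 2*x²) = -6 - 6*x²)
(O(-5) + (-37/V(6) + 55/(-10)))² = ((-6 - 6*(-5)²) + (-37*√3/6 + 55/(-10)))² = ((-6 - 6*25) + (-37*√3/6 + 55*(-⅒)))² = ((-6 - 150) + (-37*√3/6 - 11/2))² = (-156 + (-37*√3/6 - 11/2))² = (-156 + (-11/2 - 37*√3/6))² = (-323/2 - 37*√3/6)²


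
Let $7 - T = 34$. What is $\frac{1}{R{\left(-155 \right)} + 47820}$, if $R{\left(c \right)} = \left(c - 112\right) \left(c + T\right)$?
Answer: $\frac{1}{96414} \approx 1.0372 \cdot 10^{-5}$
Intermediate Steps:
$T = -27$ ($T = 7 - 34 = -27$)
$R{\left(c \right)} = \left(-112 + c\right) \left(-27 + c\right)$ ($R{\left(c \right)} = \left(c - 112\right) \left(c - 27\right) = \left(-112 + c\right) \left(-27 + c\right)$)
$\frac{1}{R{\left(-155 \right)} + 47820} = \frac{1}{\left(3024 + \left(-155\right)^{2} - -21545\right) + 47820} = \frac{1}{\left(3024 + 24025 + 21545\right) + 47820} = \frac{1}{48594 + 47820} = \frac{1}{96414}$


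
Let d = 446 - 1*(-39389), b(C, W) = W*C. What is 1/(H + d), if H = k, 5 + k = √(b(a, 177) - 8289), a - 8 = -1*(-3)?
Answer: 2845/113316803 - I*√6342/1586435242 ≈ 2.5107e-5 - 5.0198e-8*I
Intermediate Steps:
a = 11 (a = 8 - 1*(-3) = 8 + 3 = 11)
b(C, W) = C*W
k = -5 + I*√6342 (k = -5 + √(11*177 - 8289) = -5 + √(1947 - 8289) = -5 + √(-6342) = -5 + I*√6342 ≈ -5.0 + 79.637*I)
d = 39835 (d = 446 + 39389 = 39835)
H = -5 + I*√6342 ≈ -5.0 + 79.637*I
1/(H + d) = 1/((-5 + I*√6342) + 39835) = 1/(39830 + I*√6342)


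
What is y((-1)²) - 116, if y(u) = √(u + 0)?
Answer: -115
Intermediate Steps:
y(u) = √u
y((-1)²) - 116 = √((-1)²) - 116 = √1 - 116 = 1 - 116 = -115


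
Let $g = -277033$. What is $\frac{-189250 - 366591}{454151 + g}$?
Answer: $- \frac{555841}{177118} \approx -3.1383$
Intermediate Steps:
$\frac{-189250 - 366591}{454151 + g} = \frac{-189250 - 366591}{454151 - 277033} = - \frac{555841}{177118}$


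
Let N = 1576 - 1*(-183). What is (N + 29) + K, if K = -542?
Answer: 1246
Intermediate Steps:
N = 1759 (N = 1576 + 183 = 1759)
(N + 29) + K = (1759 + 29) - 542 = 1788 - 542 = 1246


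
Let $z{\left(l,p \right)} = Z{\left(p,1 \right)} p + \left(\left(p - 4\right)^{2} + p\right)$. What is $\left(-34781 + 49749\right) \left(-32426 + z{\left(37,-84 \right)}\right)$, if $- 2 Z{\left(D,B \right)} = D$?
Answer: $-423504592$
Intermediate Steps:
$Z{\left(D,B \right)} = - \frac{D}{2}$
$z{\left(l,p \right)} = p + \left(-4 + p\right)^{2} - \frac{p^{2}}{2}$ ($z{\left(l,p \right)} = - \frac{p}{2} p + \left(\left(p - 4\right)^{2} + p\right) = - \frac{p^{2}}{2} + \left(\left(-4 + p\right)^{2} + p\right) = - \frac{p^{2}}{2} + \left(p + \left(-4 + p\right)^{2}\right) = p + \left(-4 + p\right)^{2} - \frac{p^{2}}{2}$)
$\left(-34781 + 49749\right) \left(-32426 + z{\left(37,-84 \right)}\right) = \left(-34781 + 49749\right) \left(-32426 + \left(16 + \frac{\left(-84\right)^{2}}{2} - -588\right)\right) = 14968 \left(-32426 + \left(16 + \frac{1}{2} \cdot 7056 + 588\right)\right) = 14968 \left(-32426 + \left(16 + 3528 + 588\right)\right) = 14968 \left(-32426 + 4132\right) = 14968 \left(-28294\right) = -423504592$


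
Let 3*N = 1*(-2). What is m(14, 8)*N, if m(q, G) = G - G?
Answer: 0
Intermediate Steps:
m(q, G) = 0
N = -2/3 (N = (1*(-2))/3 = (1/3)*(-2) = -2/3 ≈ -0.66667)
m(14, 8)*N = 0*(-2/3) = 0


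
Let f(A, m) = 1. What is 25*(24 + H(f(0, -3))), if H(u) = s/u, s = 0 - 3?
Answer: 525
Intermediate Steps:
s = -3
H(u) = -3/u
25*(24 + H(f(0, -3))) = 25*(24 - 3/1) = 25*(24 - 3*1) = 25*(24 - 3) = 25*21 = 525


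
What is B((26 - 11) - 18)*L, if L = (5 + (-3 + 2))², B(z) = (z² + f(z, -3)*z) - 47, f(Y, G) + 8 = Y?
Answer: -80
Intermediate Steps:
f(Y, G) = -8 + Y
B(z) = -47 + z² + z*(-8 + z) (B(z) = (z² + (-8 + z)*z) - 47 = (z² + z*(-8 + z)) - 47 = -47 + z² + z*(-8 + z))
L = 16 (L = (5 - 1)² = 4² = 16)
B((26 - 11) - 18)*L = (-47 + ((26 - 11) - 18)² + ((26 - 11) - 18)*(-8 + ((26 - 11) - 18)))*16 = (-47 + (15 - 18)² + (15 - 18)*(-8 + (15 - 18)))*16 = (-47 + (-3)² - 3*(-8 - 3))*16 = (-47 + 9 - 3*(-11))*16 = (-47 + 9 + 33)*16 = -5*16 = -80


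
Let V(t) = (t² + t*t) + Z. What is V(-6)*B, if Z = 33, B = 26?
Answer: 2730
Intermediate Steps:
V(t) = 33 + 2*t² (V(t) = (t² + t*t) + 33 = (t² + t²) + 33 = 2*t² + 33 = 33 + 2*t²)
V(-6)*B = (33 + 2*(-6)²)*26 = (33 + 2*36)*26 = (33 + 72)*26 = 105*26 = 2730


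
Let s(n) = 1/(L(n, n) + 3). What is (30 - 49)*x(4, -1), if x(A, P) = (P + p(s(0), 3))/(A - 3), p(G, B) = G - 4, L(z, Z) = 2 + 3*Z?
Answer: 456/5 ≈ 91.200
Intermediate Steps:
s(n) = 1/(5 + 3*n) (s(n) = 1/((2 + 3*n) + 3) = 1/(5 + 3*n))
p(G, B) = -4 + G
x(A, P) = (-19/5 + P)/(-3 + A) (x(A, P) = (P + (-4 + 1/(5 + 3*0)))/(A - 3) = (P + (-4 + 1/(5 + 0)))/(-3 + A) = (P + (-4 + 1/5))/(-3 + A) = (P - 19/5)/(-3 + A) = (-19/5 + P)/(-3 + A))
(30 - 49)*x(4, -1) = (30 - 49)*((-19/5 - 1)/(-3 + 4)) = -19*(-24)/(1*5) = -19*(-24)/5 = -19*(-24/5) = 456/5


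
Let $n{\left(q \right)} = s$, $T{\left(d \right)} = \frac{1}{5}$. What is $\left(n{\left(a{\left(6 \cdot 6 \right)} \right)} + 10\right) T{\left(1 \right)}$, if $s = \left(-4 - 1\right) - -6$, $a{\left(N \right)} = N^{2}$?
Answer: $\frac{11}{5} \approx 2.2$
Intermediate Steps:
$T{\left(d \right)} = \frac{1}{5}$
$s = 1$ ($s = -5 + 6 = 1$)
$n{\left(q \right)} = 1$
$\left(n{\left(a{\left(6 \cdot 6 \right)} \right)} + 10\right) T{\left(1 \right)} = \left(1 + 10\right) \frac{1}{5} = 11 \cdot \frac{1}{5} = \frac{11}{5}$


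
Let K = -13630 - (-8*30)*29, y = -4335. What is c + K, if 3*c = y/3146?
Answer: -20985265/3146 ≈ -6670.5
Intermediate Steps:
c = -1445/3146 (c = (-4335/3146)/3 = (-4335*1/3146)/3 = (⅓)*(-4335/3146) = -1445/3146 ≈ -0.45931)
K = -6670 (K = -13630 - (-240)*29 = -13630 - 1*(-6960) = -13630 + 6960 = -6670)
c + K = -1445/3146 - 6670 = -20985265/3146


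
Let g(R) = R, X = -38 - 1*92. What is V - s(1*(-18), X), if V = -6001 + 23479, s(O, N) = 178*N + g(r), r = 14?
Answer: 40604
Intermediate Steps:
X = -130 (X = -38 - 92 = -130)
s(O, N) = 14 + 178*N (s(O, N) = 178*N + 14 = 14 + 178*N)
V = 17478
V - s(1*(-18), X) = 17478 - (14 + 178*(-130)) = 17478 - (14 - 23140) = 17478 - 1*(-23126) = 17478 + 23126 = 40604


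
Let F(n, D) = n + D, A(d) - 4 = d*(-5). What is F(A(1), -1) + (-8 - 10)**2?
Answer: 322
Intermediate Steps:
A(d) = 4 - 5*d (A(d) = 4 + d*(-5) = 4 - 5*d)
F(n, D) = D + n
F(A(1), -1) + (-8 - 10)**2 = (-1 + (4 - 5*1)) + (-8 - 10)**2 = (-1 + (4 - 5)) + (-18)**2 = (-1 - 1) + 324 = -2 + 324 = 322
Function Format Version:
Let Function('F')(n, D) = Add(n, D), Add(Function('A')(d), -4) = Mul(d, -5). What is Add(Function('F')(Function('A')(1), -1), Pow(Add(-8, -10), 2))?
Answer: 322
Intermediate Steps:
Function('A')(d) = Add(4, Mul(-5, d)) (Function('A')(d) = Add(4, Mul(d, -5)) = Add(4, Mul(-5, d)))
Function('F')(n, D) = Add(D, n)
Add(Function('F')(Function('A')(1), -1), Pow(Add(-8, -10), 2)) = Add(Add(-1, Add(4, Mul(-5, 1))), Pow(Add(-8, -10), 2)) = Add(Add(-1, Add(4, -5)), Pow(-18, 2)) = Add(Add(-1, -1), 324) = Add(-2, 324) = 322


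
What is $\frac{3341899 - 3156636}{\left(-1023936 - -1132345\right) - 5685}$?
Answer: $\frac{185263}{102724} \approx 1.8035$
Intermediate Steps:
$\frac{3341899 - 3156636}{\left(-1023936 - -1132345\right) - 5685} = \frac{185263}{\left(-1023936 + 1132345\right) + \left(-1127278 + 1121593\right)} = \frac{185263}{108409 - 5685} = \frac{185263}{102724}$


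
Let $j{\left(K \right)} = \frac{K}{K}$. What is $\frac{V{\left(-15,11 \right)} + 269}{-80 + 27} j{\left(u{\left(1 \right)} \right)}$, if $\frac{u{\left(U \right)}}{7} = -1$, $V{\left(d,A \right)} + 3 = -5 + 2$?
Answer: $- \frac{263}{53} \approx -4.9623$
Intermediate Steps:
$V{\left(d,A \right)} = -6$ ($V{\left(d,A \right)} = -3 + \left(-5 + 2\right) = -3 - 3 = -6$)
$u{\left(U \right)} = -7$ ($u{\left(U \right)} = 7 \left(-1\right) = -7$)
$j{\left(K \right)} = 1$
$\frac{V{\left(-15,11 \right)} + 269}{-80 + 27} j{\left(u{\left(1 \right)} \right)} = \frac{-6 + 269}{-80 + 27} \cdot 1 = \frac{263}{-53} \cdot 1 = 263 \left(- \frac{1}{53}\right) 1 = \left(- \frac{263}{53}\right) 1 = - \frac{263}{53}$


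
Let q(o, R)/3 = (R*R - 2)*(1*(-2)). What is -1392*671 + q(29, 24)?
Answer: -937476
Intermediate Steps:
q(o, R) = 12 - 6*R² (q(o, R) = 3*((R*R - 2)*(1*(-2))) = 3*((R² - 2)*(-2)) = 3*((-2 + R²)*(-2)) = 3*(4 - 2*R²) = 12 - 6*R²)
-1392*671 + q(29, 24) = -1392*671 + (12 - 6*24²) = -934032 + (12 - 6*576) = -934032 + (12 - 3456) = -934032 - 3444 = -937476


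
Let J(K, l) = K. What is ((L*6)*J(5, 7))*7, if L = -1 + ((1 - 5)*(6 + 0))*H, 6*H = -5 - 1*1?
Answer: 4830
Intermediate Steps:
H = -1 (H = (-5 - 1*1)/6 = (-5 - 1)/6 = (1/6)*(-6) = -1)
L = 23 (L = -1 + ((1 - 5)*(6 + 0))*(-1) = -1 - 4*6*(-1) = -1 - 24*(-1) = -1 + 24 = 23)
((L*6)*J(5, 7))*7 = ((23*6)*5)*7 = (138*5)*7 = 690*7 = 4830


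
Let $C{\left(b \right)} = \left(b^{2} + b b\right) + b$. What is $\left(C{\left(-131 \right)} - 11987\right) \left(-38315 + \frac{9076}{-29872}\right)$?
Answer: $- \frac{1588355862639}{1867} \approx -8.5075 \cdot 10^{8}$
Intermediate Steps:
$C{\left(b \right)} = b + 2 b^{2}$ ($C{\left(b \right)} = \left(b^{2} + b^{2}\right) + b = 2 b^{2} + b = b + 2 b^{2}$)
$\left(C{\left(-131 \right)} - 11987\right) \left(-38315 + \frac{9076}{-29872}\right) = \left(- 131 \left(1 + 2 \left(-131\right)\right) - 11987\right) \left(-38315 + \frac{9076}{-29872}\right) = \left(- 131 \left(1 - 262\right) - 11987\right) \left(-38315 + 9076 \left(- \frac{1}{29872}\right)\right) = \left(\left(-131\right) \left(-261\right) - 11987\right) \left(-38315 - \frac{2269}{7468}\right) = \left(34191 - 11987\right) \left(- \frac{286138689}{7468}\right) = 22204 \left(- \frac{286138689}{7468}\right) = - \frac{1588355862639}{1867}$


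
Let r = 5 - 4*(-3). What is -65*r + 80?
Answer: -1025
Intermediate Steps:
r = 17 (r = 5 + 12 = 17)
-65*r + 80 = -65*17 + 80 = -1105 + 80 = -1025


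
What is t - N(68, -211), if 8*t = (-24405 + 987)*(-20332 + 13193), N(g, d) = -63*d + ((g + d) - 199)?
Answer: 83538747/4 ≈ 2.0885e+7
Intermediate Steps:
N(g, d) = -199 + g - 62*d (N(g, d) = -63*d + ((d + g) - 199) = -63*d + (-199 + d + g) = -199 + g - 62*d)
t = 83590551/4 (t = ((-24405 + 987)*(-20332 + 13193))/8 = (-23418*(-7139))/8 = (⅛)*167181102 = 83590551/4 ≈ 2.0898e+7)
t - N(68, -211) = 83590551/4 - (-199 + 68 - 62*(-211)) = 83590551/4 - (-199 + 68 + 13082) = 83590551/4 - 1*12951 = 83590551/4 - 12951 = 83538747/4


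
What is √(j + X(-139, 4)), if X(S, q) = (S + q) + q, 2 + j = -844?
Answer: I*√977 ≈ 31.257*I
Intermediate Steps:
j = -846 (j = -2 - 844 = -846)
X(S, q) = S + 2*q
√(j + X(-139, 4)) = √(-846 + (-139 + 2*4)) = √(-846 + (-139 + 8)) = √(-846 - 131) = √(-977) = I*√977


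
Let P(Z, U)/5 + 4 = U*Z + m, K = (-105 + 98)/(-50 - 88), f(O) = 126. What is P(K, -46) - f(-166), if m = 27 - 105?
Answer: -1643/3 ≈ -547.67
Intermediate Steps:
m = -78
K = 7/138 (K = -7/(-138) = -7*(-1/138) = 7/138 ≈ 0.050725)
P(Z, U) = -410 + 5*U*Z (P(Z, U) = -20 + 5*(U*Z - 78) = -20 + 5*(-78 + U*Z) = -20 + (-390 + 5*U*Z) = -410 + 5*U*Z)
P(K, -46) - f(-166) = (-410 + 5*(-46)*(7/138)) - 1*126 = (-410 - 35/3) - 126 = -1265/3 - 126 = -1643/3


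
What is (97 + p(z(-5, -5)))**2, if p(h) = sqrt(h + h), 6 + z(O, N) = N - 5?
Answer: 9377 + 776*I*sqrt(2) ≈ 9377.0 + 1097.4*I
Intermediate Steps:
z(O, N) = -11 + N (z(O, N) = -6 + (N - 5) = -6 + (-5 + N) = -11 + N)
p(h) = sqrt(2)*sqrt(h) (p(h) = sqrt(2*h) = sqrt(2)*sqrt(h))
(97 + p(z(-5, -5)))**2 = (97 + sqrt(2)*sqrt(-11 - 5))**2 = (97 + sqrt(2)*sqrt(-16))**2 = (97 + sqrt(2)*(4*I))**2 = (97 + 4*I*sqrt(2))**2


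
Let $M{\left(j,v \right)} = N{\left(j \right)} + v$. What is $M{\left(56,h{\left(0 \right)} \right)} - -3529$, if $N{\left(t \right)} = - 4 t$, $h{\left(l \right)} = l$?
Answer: $3305$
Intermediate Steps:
$M{\left(j,v \right)} = v - 4 j$ ($M{\left(j,v \right)} = - 4 j + v = v - 4 j$)
$M{\left(56,h{\left(0 \right)} \right)} - -3529 = \left(0 - 224\right) - -3529 = \left(0 - 224\right) + 3529 = -224 + 3529 = 3305$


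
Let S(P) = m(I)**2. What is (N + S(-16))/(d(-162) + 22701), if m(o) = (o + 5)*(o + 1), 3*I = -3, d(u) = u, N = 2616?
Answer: 872/7513 ≈ 0.11607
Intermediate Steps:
I = -1 (I = (1/3)*(-3) = -1)
m(o) = (1 + o)*(5 + o) (m(o) = (5 + o)*(1 + o) = (1 + o)*(5 + o))
S(P) = 0 (S(P) = (5 + (-1)**2 + 6*(-1))**2 = (5 + 1 - 6)**2 = 0**2 = 0)
(N + S(-16))/(d(-162) + 22701) = (2616 + 0)/(-162 + 22701) = 2616/22539 = 2616*(1/22539) = 872/7513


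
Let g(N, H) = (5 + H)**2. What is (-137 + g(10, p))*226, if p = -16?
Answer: -3616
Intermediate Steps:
(-137 + g(10, p))*226 = (-137 + (5 - 16)**2)*226 = (-137 + (-11)**2)*226 = (-137 + 121)*226 = -16*226 = -3616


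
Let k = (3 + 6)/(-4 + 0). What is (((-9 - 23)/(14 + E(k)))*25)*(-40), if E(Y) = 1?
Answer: 6400/3 ≈ 2133.3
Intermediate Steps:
k = -9/4 (k = 9/(-4) = 9*(-¼) = -9/4 ≈ -2.2500)
(((-9 - 23)/(14 + E(k)))*25)*(-40) = (((-9 - 23)/(14 + 1))*25)*(-40) = (-32/15*25)*(-40) = (-32*1/15*25)*(-40) = -32/15*25*(-40) = -160/3*(-40) = 6400/3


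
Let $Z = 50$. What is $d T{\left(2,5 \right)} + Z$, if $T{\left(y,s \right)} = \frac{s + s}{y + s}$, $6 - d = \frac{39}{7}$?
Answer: $\frac{2480}{49} \approx 50.612$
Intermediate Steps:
$d = \frac{3}{7}$ ($d = 6 - \frac{39}{7} = \frac{3}{7} \approx 0.42857$)
$T{\left(y,s \right)} = \frac{2 s}{s + y}$
$d T{\left(2,5 \right)} + Z = \frac{3 \cdot 2 \cdot 5 \frac{1}{5 + 2}}{7} + 50 = \frac{3 \cdot 2 \cdot 5 \cdot \frac{1}{7}}{7} + 50 = \frac{3}{7} \cdot \frac{10}{7} + 50 = \frac{30}{49} + 50 = \frac{2480}{49}$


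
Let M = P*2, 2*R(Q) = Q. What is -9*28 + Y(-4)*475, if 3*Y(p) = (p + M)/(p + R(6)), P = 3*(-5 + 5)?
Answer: 1144/3 ≈ 381.33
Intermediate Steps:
R(Q) = Q/2
P = 0 (P = 3*0 = 0)
M = 0 (M = 0*2 = 0)
Y(p) = p/(3*(3 + p)) (Y(p) = ((p + 0)/(p + (½)*6))/3 = (p/(p + 3))/3 = (p/(3 + p))/3 = p/(3*(3 + p)))
-9*28 + Y(-4)*475 = -9*28 + ((⅓)*(-4)/(3 - 4))*475 = -252 + ((⅓)*(-4)/(-1))*475 = -252 + ((⅓)*(-4)*(-1))*475 = -252 + (4/3)*475 = -252 + 1900/3 = 1144/3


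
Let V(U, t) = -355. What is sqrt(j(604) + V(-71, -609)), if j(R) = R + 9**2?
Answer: sqrt(330) ≈ 18.166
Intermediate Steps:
j(R) = 81 + R (j(R) = R + 81 = 81 + R)
sqrt(j(604) + V(-71, -609)) = sqrt((81 + 604) - 355) = sqrt(685 - 355) = sqrt(330)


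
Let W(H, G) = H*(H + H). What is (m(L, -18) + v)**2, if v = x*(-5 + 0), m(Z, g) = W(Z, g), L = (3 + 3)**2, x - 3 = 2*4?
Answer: 6436369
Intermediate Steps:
x = 11 (x = 3 + 2*4 = 3 + 8 = 11)
W(H, G) = 2*H**2 (W(H, G) = H*(2*H) = 2*H**2)
L = 36 (L = 6**2 = 36)
m(Z, g) = 2*Z**2
v = -55 (v = 11*(-5 + 0) = 11*(-5) = -55)
(m(L, -18) + v)**2 = (2*36**2 - 55)**2 = (2*1296 - 55)**2 = (2592 - 55)**2 = 2537**2 = 6436369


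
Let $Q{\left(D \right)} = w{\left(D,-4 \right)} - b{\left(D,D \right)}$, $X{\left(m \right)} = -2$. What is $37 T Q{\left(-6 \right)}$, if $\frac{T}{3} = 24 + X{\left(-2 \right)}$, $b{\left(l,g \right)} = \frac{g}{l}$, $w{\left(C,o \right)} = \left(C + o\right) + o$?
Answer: $-36630$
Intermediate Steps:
$w{\left(C,o \right)} = C + 2 o$
$T = 66$ ($T = 3 \left(24 - 2\right) = 3 \cdot 22 = 66$)
$Q{\left(D \right)} = -9 + D$ ($Q{\left(D \right)} = \left(D + 2 \left(-4\right)\right) - \frac{D}{D} = \left(D - 8\right) - 1 = \left(-8 + D\right) - 1 = -9 + D$)
$37 T Q{\left(-6 \right)} = 37 \cdot 66 \left(-9 - 6\right) = 2442 \left(-15\right) = -36630$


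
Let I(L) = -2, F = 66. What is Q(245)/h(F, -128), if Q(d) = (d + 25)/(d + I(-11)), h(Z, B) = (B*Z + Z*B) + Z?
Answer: -1/15147 ≈ -6.6020e-5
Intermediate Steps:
h(Z, B) = Z + 2*B*Z (h(Z, B) = (B*Z + B*Z) + Z = 2*B*Z + Z = Z + 2*B*Z)
Q(d) = (25 + d)/(-2 + d) (Q(d) = (d + 25)/(d - 2) = (25 + d)/(-2 + d))
Q(245)/h(F, -128) = ((25 + 245)/(-2 + 245))/((66*(1 + 2*(-128)))) = (270/243)/((66*(1 - 256))) = ((1/243)*270)/((66*(-255))) = (10/9)/(-16830) = (10/9)*(-1/16830) = -1/15147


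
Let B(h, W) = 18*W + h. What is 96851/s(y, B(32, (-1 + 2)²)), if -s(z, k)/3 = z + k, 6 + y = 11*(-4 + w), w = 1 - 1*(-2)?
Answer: -96851/99 ≈ -978.29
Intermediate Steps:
B(h, W) = h + 18*W
w = 3 (w = 1 + 2 = 3)
y = -17 (y = -6 + 11*(-4 + 3) = -6 + 11*(-1) = -6 - 11 = -17)
s(z, k) = -3*k - 3*z (s(z, k) = -3*(z + k) = -3*(k + z) = -3*k - 3*z)
96851/s(y, B(32, (-1 + 2)²)) = 96851/(-3*(32 + 18*(-1 + 2)²) - 3*(-17)) = 96851/(-3*(32 + 18*1²) + 51) = 96851/(-3*(32 + 18*1) + 51) = 96851/(-3*(32 + 18) + 51) = 96851/(-3*50 + 51) = 96851/(-150 + 51) = 96851/(-99) = 96851*(-1/99) = -96851/99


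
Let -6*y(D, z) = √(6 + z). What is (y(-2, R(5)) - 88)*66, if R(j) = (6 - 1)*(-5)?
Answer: -5808 - 11*I*√19 ≈ -5808.0 - 47.948*I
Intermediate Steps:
R(j) = -25 (R(j) = 5*(-5) = -25)
y(D, z) = -√(6 + z)/6
(y(-2, R(5)) - 88)*66 = (-√(6 - 25)/6 - 88)*66 = (-I*√19/6 - 88)*66 = (-88 - I*√19/6)*66 = -5808 - 11*I*√19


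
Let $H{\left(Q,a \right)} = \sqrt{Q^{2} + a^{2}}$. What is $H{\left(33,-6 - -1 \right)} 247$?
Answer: $247 \sqrt{1114} \approx 8244.0$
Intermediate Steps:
$H{\left(33,-6 - -1 \right)} 247 = \sqrt{33^{2} + \left(-6 - -1\right)^{2}} \cdot 247 = \sqrt{1089 + \left(-6 + 1\right)^{2}} \cdot 247 = \sqrt{1089 + \left(-5\right)^{2}} \cdot 247 = \sqrt{1089 + 25} \cdot 247 = \sqrt{1114} \cdot 247 = 247 \sqrt{1114}$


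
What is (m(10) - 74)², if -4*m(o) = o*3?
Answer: 26569/4 ≈ 6642.3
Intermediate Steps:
m(o) = -3*o/4 (m(o) = -o*3/4 = -3*o/4)
(m(10) - 74)² = (-¾*10 - 74)² = (-15/2 - 74)² = (-163/2)² = 26569/4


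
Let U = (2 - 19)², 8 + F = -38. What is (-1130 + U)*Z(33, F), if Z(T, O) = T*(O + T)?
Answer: 360789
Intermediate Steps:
F = -46 (F = -8 - 38 = -46)
U = 289 (U = (-17)² = 289)
(-1130 + U)*Z(33, F) = (-1130 + 289)*(33*(-46 + 33)) = -27753*(-13) = -841*(-429) = 360789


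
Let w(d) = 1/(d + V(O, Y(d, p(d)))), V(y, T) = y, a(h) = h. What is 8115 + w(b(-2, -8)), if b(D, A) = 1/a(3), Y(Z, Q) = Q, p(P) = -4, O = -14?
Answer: 332712/41 ≈ 8114.9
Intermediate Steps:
b(D, A) = ⅓ (b(D, A) = 1/3 = ⅓)
w(d) = 1/(-14 + d) (w(d) = 1/(d - 14) = 1/(-14 + d))
8115 + w(b(-2, -8)) = 8115 + 1/(-14 + ⅓) = 8115 + 1/(-41/3) = 8115 - 3/41 = 332712/41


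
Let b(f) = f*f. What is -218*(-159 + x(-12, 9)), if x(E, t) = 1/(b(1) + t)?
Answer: 173201/5 ≈ 34640.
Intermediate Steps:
b(f) = f²
x(E, t) = 1/(1 + t) (x(E, t) = 1/(1² + t) = 1/(1 + t))
-218*(-159 + x(-12, 9)) = -218*(-159 + 1/(1 + 9)) = -218*(-159 + 1/10) = -218*(-159 + ⅒) = -218*(-1589/10) = 173201/5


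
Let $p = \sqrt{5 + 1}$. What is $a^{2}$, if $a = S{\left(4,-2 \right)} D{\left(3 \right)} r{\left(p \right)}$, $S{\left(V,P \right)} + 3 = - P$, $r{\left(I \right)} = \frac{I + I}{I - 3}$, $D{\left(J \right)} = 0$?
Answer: $0$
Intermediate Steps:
$p = \sqrt{6} \approx 2.4495$
$r{\left(I \right)} = \frac{2 I}{-3 + I}$
$S{\left(V,P \right)} = -3 - P$
$a = 0$ ($a = \left(-3 - -2\right) 0 \frac{2 \sqrt{6}}{-3 + \sqrt{6}} = \left(-3 + 2\right) 0 \frac{2 \sqrt{6}}{-3 + \sqrt{6}} = \left(-1\right) 0 \frac{2 \sqrt{6}}{-3 + \sqrt{6}} = 0 \frac{2 \sqrt{6}}{-3 + \sqrt{6}} = 0$)
$a^{2} = 0^{2} = 0$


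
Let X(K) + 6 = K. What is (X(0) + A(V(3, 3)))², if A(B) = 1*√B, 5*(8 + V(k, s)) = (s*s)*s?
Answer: (30 - I*√65)²/25 ≈ 33.4 - 19.349*I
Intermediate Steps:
V(k, s) = -8 + s³/5 (V(k, s) = -8 + ((s*s)*s)/5 = -8 + (s²*s)/5 = -8 + s³/5)
A(B) = √B
X(K) = -6 + K
(X(0) + A(V(3, 3)))² = ((-6 + 0) + √(-8 + (⅕)*3³))² = (-6 + √(-8 + (⅕)*27))² = (-6 + √(-8 + 27/5))² = (-6 + √(-13/5))² = (-6 + I*√65/5)²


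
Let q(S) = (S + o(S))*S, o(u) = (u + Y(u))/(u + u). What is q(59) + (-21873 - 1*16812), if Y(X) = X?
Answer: -35145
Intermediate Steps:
o(u) = 1 (o(u) = (u + u)/(u + u) = (2*u)/((2*u)) = (2*u)*(1/(2*u)) = 1)
q(S) = S*(1 + S) (q(S) = (S + 1)*S = (1 + S)*S = S*(1 + S))
q(59) + (-21873 - 1*16812) = 59*(1 + 59) + (-21873 - 1*16812) = 59*60 + (-21873 - 16812) = 3540 - 38685 = -35145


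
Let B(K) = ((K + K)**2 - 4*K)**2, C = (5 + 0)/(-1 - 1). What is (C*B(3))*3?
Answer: -4320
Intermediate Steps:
C = -5/2 (C = 5/(-2) = 5*(-1/2) = -5/2 ≈ -2.5000)
B(K) = (-4*K + 4*K**2)**2 (B(K) = ((2*K)**2 - 4*K)**2 = (4*K**2 - 4*K)**2 = (-4*K + 4*K**2)**2)
(C*B(3))*3 = -40*3**2*(-1 + 3)**2*3 = -40*9*2**2*3 = -40*9*4*3 = -5/2*576*3 = -1440*3 = -4320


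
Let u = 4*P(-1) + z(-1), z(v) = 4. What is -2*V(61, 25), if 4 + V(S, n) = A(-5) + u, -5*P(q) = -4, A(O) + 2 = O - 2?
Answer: 58/5 ≈ 11.600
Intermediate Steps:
A(O) = -4 + O (A(O) = -2 + (O - 2) = -2 + (-2 + O) = -4 + O)
P(q) = ⅘ (P(q) = -⅕*(-4) = ⅘)
u = 36/5 (u = 4*(⅘) + 4 = 16/5 + 4 = 36/5 ≈ 7.2000)
V(S, n) = -29/5 (V(S, n) = -4 + ((-4 - 5) + 36/5) = -4 + (-9 + 36/5) = -4 - 9/5 = -29/5)
-2*V(61, 25) = -2*(-29/5) = 58/5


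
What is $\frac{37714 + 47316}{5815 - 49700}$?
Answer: $- \frac{17006}{8777} \approx -1.9376$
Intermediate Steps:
$\frac{37714 + 47316}{5815 - 49700} = \frac{85030}{-43885} = 85030 \left(- \frac{1}{43885}\right) = - \frac{17006}{8777}$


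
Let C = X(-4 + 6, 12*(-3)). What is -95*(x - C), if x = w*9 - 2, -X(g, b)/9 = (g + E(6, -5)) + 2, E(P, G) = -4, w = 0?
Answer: 190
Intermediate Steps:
X(g, b) = 18 - 9*g (X(g, b) = -9*((g - 4) + 2) = -9*((-4 + g) + 2) = -9*(-2 + g) = 18 - 9*g)
C = 0 (C = 18 - 9*(-4 + 6) = 18 - 9*2 = 18 - 18 = 0)
x = -2 (x = 0*9 - 2 = 0 - 2 = -2)
-95*(x - C) = -95*(-2 - 1*0) = -95*(-2 + 0) = -95*(-2) = 190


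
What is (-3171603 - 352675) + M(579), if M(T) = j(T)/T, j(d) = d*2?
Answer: -3524276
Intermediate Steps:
j(d) = 2*d
M(T) = 2 (M(T) = (2*T)/T = 2)
(-3171603 - 352675) + M(579) = (-3171603 - 352675) + 2 = -3524278 + 2 = -3524276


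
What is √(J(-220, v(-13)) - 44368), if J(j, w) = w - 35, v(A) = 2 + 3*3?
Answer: 2*I*√11098 ≈ 210.69*I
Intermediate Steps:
v(A) = 11 (v(A) = 2 + 9 = 11)
J(j, w) = -35 + w
√(J(-220, v(-13)) - 44368) = √((-35 + 11) - 44368) = √(-24 - 44368) = √(-44392) = 2*I*√11098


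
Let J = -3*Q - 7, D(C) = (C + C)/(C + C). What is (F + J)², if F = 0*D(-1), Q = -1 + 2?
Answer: 100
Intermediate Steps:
Q = 1
D(C) = 1 (D(C) = (2*C)/((2*C)) = (2*C)*(1/(2*C)) = 1)
J = -10 (J = -3*1 - 7 = -3 - 7 = -10)
F = 0 (F = 0*1 = 0)
(F + J)² = (0 - 10)² = (-10)² = 100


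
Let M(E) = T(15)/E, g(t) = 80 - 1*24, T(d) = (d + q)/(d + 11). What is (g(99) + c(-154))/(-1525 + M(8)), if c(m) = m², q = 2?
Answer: -4944576/317183 ≈ -15.589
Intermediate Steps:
T(d) = (2 + d)/(11 + d) (T(d) = (d + 2)/(d + 11) = (2 + d)/(11 + d))
g(t) = 56 (g(t) = 80 - 24 = 56)
M(E) = 17/(26*E) (M(E) = ((2 + 15)/(11 + 15))/E = (17/26)/E = ((1/26)*17)/E = 17/(26*E))
(g(99) + c(-154))/(-1525 + M(8)) = (56 + (-154)²)/(-1525 + (17/26)/8) = (56 + 23716)/(-1525 + (17/26)*(⅛)) = 23772/(-1525 + 17/208) = 23772/(-317183/208) = 23772*(-208/317183) = -4944576/317183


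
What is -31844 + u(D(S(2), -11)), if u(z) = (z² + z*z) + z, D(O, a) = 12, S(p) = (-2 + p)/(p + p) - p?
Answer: -31544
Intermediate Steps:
S(p) = -p + (-2 + p)/(2*p) (S(p) = (-2 + p)/((2*p)) - p = (-2 + p)*(1/(2*p)) - p = (-2 + p)/(2*p) - p = -p + (-2 + p)/(2*p))
u(z) = z + 2*z² (u(z) = (z² + z²) + z = 2*z² + z = z + 2*z²)
-31844 + u(D(S(2), -11)) = -31844 + 12*(1 + 2*12) = -31844 + 12*(1 + 24) = -31844 + 12*25 = -31844 + 300 = -31544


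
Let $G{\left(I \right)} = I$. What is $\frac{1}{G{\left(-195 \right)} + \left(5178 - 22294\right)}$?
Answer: $- \frac{1}{17311} \approx -5.7767 \cdot 10^{-5}$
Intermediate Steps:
$\frac{1}{G{\left(-195 \right)} + \left(5178 - 22294\right)} = \frac{1}{-195 + \left(5178 - 22294\right)} = \frac{1}{-195 - 17116} = \frac{1}{-17311} = - \frac{1}{17311}$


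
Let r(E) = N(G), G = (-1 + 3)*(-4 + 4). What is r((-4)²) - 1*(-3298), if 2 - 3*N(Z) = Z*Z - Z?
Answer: 9896/3 ≈ 3298.7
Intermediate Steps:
G = 0 (G = 2*0 = 0)
N(Z) = ⅔ - Z²/3 + Z/3 (N(Z) = ⅔ - (Z*Z - Z)/3 = ⅔ - (Z² - Z)/3 = ⅔ + (-Z²/3 + Z/3) = ⅔ - Z²/3 + Z/3)
r(E) = ⅔ (r(E) = ⅔ - ⅓*0² + (⅓)*0 = ⅔ - ⅓*0 + 0 = ⅔ + 0 + 0 = ⅔)
r((-4)²) - 1*(-3298) = ⅔ - 1*(-3298) = ⅔ + 3298 = 9896/3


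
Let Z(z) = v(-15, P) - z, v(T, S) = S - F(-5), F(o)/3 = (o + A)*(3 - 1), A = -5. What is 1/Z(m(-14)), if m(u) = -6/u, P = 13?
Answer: 7/508 ≈ 0.013780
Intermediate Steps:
F(o) = -30 + 6*o (F(o) = 3*((o - 5)*(3 - 1)) = 3*((-5 + o)*2) = 3*(-10 + 2*o) = -30 + 6*o)
v(T, S) = 60 + S (v(T, S) = S - (-30 + 6*(-5)) = S - (-30 - 30) = S - 1*(-60) = S + 60 = 60 + S)
Z(z) = 73 - z (Z(z) = (60 + 13) - z = 73 - z)
1/Z(m(-14)) = 1/(73 - (-6)/(-14)) = 1/(73 - (-6)*(-1)/14) = 1/(73 - 1*3/7) = 1/(73 - 3/7) = 1/(508/7) = 7/508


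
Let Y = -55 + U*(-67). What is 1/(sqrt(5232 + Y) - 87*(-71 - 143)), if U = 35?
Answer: 3103/57771182 - sqrt(177)/86656773 ≈ 5.3558e-5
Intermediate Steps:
Y = -2400 (Y = -55 + 35*(-67) = -55 - 2345 = -2400)
1/(sqrt(5232 + Y) - 87*(-71 - 143)) = 1/(sqrt(5232 - 2400) - 87*(-71 - 143)) = 1/(sqrt(2832) - 87*(-214)) = 1/(4*sqrt(177) + 18618) = 1/(18618 + 4*sqrt(177))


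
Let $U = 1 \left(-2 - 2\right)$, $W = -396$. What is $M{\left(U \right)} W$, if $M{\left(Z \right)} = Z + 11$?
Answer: $-2772$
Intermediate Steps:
$U = -4$ ($U = 1 \left(-4\right) = -4$)
$M{\left(Z \right)} = 11 + Z$
$M{\left(U \right)} W = \left(11 - 4\right) \left(-396\right) = 7 \left(-396\right) = -2772$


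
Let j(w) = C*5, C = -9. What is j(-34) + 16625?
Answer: 16580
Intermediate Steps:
j(w) = -45 (j(w) = -9*5 = -45)
j(-34) + 16625 = -45 + 16625 = 16580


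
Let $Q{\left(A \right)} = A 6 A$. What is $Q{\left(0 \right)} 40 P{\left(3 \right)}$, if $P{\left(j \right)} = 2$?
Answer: $0$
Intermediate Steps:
$Q{\left(A \right)} = 6 A^{2}$ ($Q{\left(A \right)} = 6 A A = 6 A^{2}$)
$Q{\left(0 \right)} 40 P{\left(3 \right)} = 6 \cdot 0^{2} \cdot 40 \cdot 2 = 6 \cdot 0 \cdot 40 \cdot 2 = 0 \cdot 40 \cdot 2 = 0 \cdot 2 = 0$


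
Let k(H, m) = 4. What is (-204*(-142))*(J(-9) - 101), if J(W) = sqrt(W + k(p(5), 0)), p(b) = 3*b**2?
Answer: -2925768 + 28968*I*sqrt(5) ≈ -2.9258e+6 + 64774.0*I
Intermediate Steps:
J(W) = sqrt(4 + W) (J(W) = sqrt(W + 4) = sqrt(4 + W))
(-204*(-142))*(J(-9) - 101) = (-204*(-142))*(sqrt(4 - 9) - 101) = 28968*(sqrt(-5) - 101) = 28968*(I*sqrt(5) - 101) = 28968*(-101 + I*sqrt(5)) = -2925768 + 28968*I*sqrt(5)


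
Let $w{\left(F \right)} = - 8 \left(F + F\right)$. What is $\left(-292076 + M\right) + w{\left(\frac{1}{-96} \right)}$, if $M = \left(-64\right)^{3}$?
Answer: $- \frac{3325319}{6} \approx -5.5422 \cdot 10^{5}$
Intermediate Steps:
$M = -262144$
$w{\left(F \right)} = - 16 F$ ($w{\left(F \right)} = - 8 \cdot 2 F = - 16 F$)
$\left(-292076 + M\right) + w{\left(\frac{1}{-96} \right)} = \left(-292076 - 262144\right) - \frac{16}{-96} = -554220 - - \frac{1}{6} = -554220 + \frac{1}{6} = - \frac{3325319}{6}$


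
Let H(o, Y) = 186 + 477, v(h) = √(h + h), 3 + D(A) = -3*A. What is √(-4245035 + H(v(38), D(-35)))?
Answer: 2*I*√1061093 ≈ 2060.2*I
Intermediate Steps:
D(A) = -3 - 3*A
v(h) = √2*√h (v(h) = √(2*h) = √2*√h)
H(o, Y) = 663
√(-4245035 + H(v(38), D(-35))) = √(-4245035 + 663) = √(-4244372) = 2*I*√1061093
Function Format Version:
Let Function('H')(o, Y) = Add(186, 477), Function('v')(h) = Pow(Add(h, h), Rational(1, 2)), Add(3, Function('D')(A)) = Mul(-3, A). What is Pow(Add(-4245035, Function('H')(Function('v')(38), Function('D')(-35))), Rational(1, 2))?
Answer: Mul(2, I, Pow(1061093, Rational(1, 2))) ≈ Mul(2060.2, I)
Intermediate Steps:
Function('D')(A) = Add(-3, Mul(-3, A))
Function('v')(h) = Mul(Pow(2, Rational(1, 2)), Pow(h, Rational(1, 2))) (Function('v')(h) = Pow(Mul(2, h), Rational(1, 2)) = Mul(Pow(2, Rational(1, 2)), Pow(h, Rational(1, 2))))
Function('H')(o, Y) = 663
Pow(Add(-4245035, Function('H')(Function('v')(38), Function('D')(-35))), Rational(1, 2)) = Pow(Add(-4245035, 663), Rational(1, 2)) = Pow(-4244372, Rational(1, 2)) = Mul(2, I, Pow(1061093, Rational(1, 2)))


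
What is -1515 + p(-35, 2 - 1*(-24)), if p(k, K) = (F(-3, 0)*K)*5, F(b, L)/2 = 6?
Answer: 45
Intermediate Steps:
F(b, L) = 12 (F(b, L) = 2*6 = 12)
p(k, K) = 60*K (p(k, K) = (12*K)*5 = 60*K)
-1515 + p(-35, 2 - 1*(-24)) = -1515 + 60*(2 - 1*(-24)) = -1515 + 60*(2 + 24) = -1515 + 60*26 = -1515 + 1560 = 45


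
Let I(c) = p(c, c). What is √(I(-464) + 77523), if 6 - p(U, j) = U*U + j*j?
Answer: I*√353063 ≈ 594.19*I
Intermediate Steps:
p(U, j) = 6 - U² - j² (p(U, j) = 6 - (U*U + j*j) = 6 - (U² + j²) = 6 + (-U² - j²) = 6 - U² - j²)
I(c) = 6 - 2*c² (I(c) = 6 - c² - c² = 6 - 2*c²)
√(I(-464) + 77523) = √((6 - 2*(-464)²) + 77523) = √((6 - 2*215296) + 77523) = √((6 - 430592) + 77523) = √(-430586 + 77523) = √(-353063) = I*√353063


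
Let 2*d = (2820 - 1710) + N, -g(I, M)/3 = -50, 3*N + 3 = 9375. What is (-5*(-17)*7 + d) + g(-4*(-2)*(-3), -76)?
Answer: 2862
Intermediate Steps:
N = 3124 (N = -1 + (⅓)*9375 = -1 + 3125 = 3124)
g(I, M) = 150 (g(I, M) = -3*(-50) = 150)
d = 2117 (d = ((2820 - 1710) + 3124)/2 = (1110 + 3124)/2 = (½)*4234 = 2117)
(-5*(-17)*7 + d) + g(-4*(-2)*(-3), -76) = (-5*(-17)*7 + 2117) + 150 = (85*7 + 2117) + 150 = (595 + 2117) + 150 = 2712 + 150 = 2862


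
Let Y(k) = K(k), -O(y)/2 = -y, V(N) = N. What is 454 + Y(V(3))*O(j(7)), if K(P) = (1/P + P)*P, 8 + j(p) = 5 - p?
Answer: 254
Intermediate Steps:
j(p) = -3 - p (j(p) = -8 + (5 - p) = -3 - p)
O(y) = 2*y (O(y) = -(-2)*y = 2*y)
K(P) = P*(P + 1/P) (K(P) = (P + 1/P)*P = P*(P + 1/P))
Y(k) = 1 + k²
454 + Y(V(3))*O(j(7)) = 454 + (1 + 3²)*(2*(-3 - 1*7)) = 454 + (1 + 9)*(2*(-3 - 7)) = 454 + 10*(2*(-10)) = 454 + 10*(-20) = 454 - 200 = 254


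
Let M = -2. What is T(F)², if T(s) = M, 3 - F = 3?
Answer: 4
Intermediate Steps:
F = 0 (F = 3 - 1*3 = 3 - 3 = 0)
T(s) = -2
T(F)² = (-2)² = 4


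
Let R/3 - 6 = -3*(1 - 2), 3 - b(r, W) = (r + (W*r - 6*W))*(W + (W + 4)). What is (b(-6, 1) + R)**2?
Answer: 19044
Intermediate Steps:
b(r, W) = 3 - (4 + 2*W)*(r - 6*W + W*r) (b(r, W) = 3 - (r + (W*r - 6*W))*(W + (W + 4)) = 3 - (r + (-6*W + W*r))*(W + (4 + W)) = 3 - (r - 6*W + W*r)*(4 + 2*W) = 3 - (4 + 2*W)*(r - 6*W + W*r))
R = 27 (R = 18 + 3*(-3*(1 - 2)) = 18 + 3*(-3*(-1)) = 18 + 3*3 = 18 + 9 = 27)
(b(-6, 1) + R)**2 = ((3 - 4*(-6) + 12*1**2 + 24*1 - 6*1*(-6) - 2*(-6)*1**2) + 27)**2 = ((3 + 24 + 12*1 + 24 + 36 - 2*(-6)*1) + 27)**2 = ((3 + 24 + 12 + 24 + 36 + 12) + 27)**2 = (111 + 27)**2 = 138**2 = 19044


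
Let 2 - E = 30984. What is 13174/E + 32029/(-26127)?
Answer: -95465684/57819051 ≈ -1.6511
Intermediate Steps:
E = -30982 (E = 2 - 1*30984 = 2 - 30984 = -30982)
13174/E + 32029/(-26127) = 13174/(-30982) + 32029/(-26127) = 13174*(-1/30982) + 32029*(-1/26127) = -941/2213 - 32029/26127 = -95465684/57819051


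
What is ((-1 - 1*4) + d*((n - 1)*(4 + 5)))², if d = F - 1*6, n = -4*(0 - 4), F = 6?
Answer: 25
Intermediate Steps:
n = 16 (n = -4*(-4) = 16)
d = 0 (d = 6 - 1*6 = 6 - 6 = 0)
((-1 - 1*4) + d*((n - 1)*(4 + 5)))² = ((-1 - 1*4) + 0*((16 - 1)*(4 + 5)))² = ((-1 - 4) + 0*(15*9))² = (-5 + 0*135)² = (-5 + 0)² = (-5)² = 25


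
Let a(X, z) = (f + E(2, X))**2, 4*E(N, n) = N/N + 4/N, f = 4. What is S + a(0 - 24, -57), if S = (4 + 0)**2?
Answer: 617/16 ≈ 38.563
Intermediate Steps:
S = 16 (S = 4**2 = 16)
E(N, n) = 1/4 + 1/N (E(N, n) = (N/N + 4/N)/4 = (1 + 4/N)/4 = 1/4 + 1/N)
a(X, z) = 361/16 (a(X, z) = (4 + (1/4)*(4 + 2)/2)**2 = (4 + (1/4)*(1/2)*6)**2 = (4 + 3/4)**2 = (19/4)**2 = 361/16)
S + a(0 - 24, -57) = 16 + 361/16 = 617/16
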